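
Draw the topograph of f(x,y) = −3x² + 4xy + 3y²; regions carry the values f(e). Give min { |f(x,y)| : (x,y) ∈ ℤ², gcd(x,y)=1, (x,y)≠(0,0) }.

river: ρ → (3,2,-4)
river: ρ → (-4,6,1)
river: ρ → (1,6,-4)
river: ρ → (-4,2,3)
river: ρ → (3,4,-3)
river: ρ → (-3,2,4)
river: ρ → (4,6,-1)
river: ρ → (-1,6,4)
river: ρ → (4,2,-3)
river: ρ → (-3,4,3)
closes: descent 0, river 10
min |a| on river = 1

1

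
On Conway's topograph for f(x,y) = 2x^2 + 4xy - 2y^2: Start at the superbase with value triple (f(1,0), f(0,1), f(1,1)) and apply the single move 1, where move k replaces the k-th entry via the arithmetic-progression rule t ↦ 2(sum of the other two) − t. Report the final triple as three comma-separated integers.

start (2,-2,4) = (f(1,0),f(0,1),f(1,1))
replace slot 1: 2·((-2)+4) − 2 = 2 → (2,-2,4)

2,-2,4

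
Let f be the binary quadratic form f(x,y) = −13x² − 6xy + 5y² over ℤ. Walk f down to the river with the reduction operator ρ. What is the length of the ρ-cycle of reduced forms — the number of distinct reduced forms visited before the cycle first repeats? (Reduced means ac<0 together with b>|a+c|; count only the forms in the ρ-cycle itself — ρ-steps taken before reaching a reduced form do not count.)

D = 296, ⌊√D⌋ = 17
descent: ρ → (5,16,-2)  [lands on river]
river: ρ → (-2,16,5)
river: ρ → (5,14,-5)
river: ρ → (-5,16,2)
river: ρ → (2,16,-5)
river: ρ → (-5,14,5)
ρ-cycle length = 6 (tail of 1 descent step not counted)

6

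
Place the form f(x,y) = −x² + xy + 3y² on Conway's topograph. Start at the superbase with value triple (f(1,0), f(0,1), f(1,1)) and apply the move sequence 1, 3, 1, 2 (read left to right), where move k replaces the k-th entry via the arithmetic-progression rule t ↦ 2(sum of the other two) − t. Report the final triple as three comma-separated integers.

start (-1,3,3) = (f(1,0),f(0,1),f(1,1))
replace slot 1: 2·(3+3) − (-1) = 13 → (13,3,3)
replace slot 3: 2·(13+3) − 3 = 29 → (13,3,29)
replace slot 1: 2·(3+29) − 13 = 51 → (51,3,29)
replace slot 2: 2·(51+29) − 3 = 157 → (51,157,29)

51,157,29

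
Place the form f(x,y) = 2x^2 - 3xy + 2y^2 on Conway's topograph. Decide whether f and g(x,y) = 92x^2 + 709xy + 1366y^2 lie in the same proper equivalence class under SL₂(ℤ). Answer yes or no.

D₁ = -7, D₂ = -7
f: translate: b→1 (≡-3 mod 4), so (2,-3,2)→(2,1,1)
f: flip: (2,1,1)→(1,-1,2)
f: translate: b→1 (≡-1 mod 2), so (1,-1,2)→(1,1,2)
f: reduced (well bottom): (1,1,2) with a≤c, −a<b≤a
g: translate: b→-27 (≡709 mod 184), so (92,709,1366)→(92,-27,2)
g: flip: (92,-27,2)→(2,27,92)
g: translate: b→-1 (≡27 mod 4), so (2,27,92)→(2,-1,1)
g: flip: (2,-1,1)→(1,1,2)
g: reduced (well bottom): (1,1,2) with a≤c, −a<b≤a
reduced forms (1, 1, 2) vs (1, 1, 2) ⇒ equivalent

yes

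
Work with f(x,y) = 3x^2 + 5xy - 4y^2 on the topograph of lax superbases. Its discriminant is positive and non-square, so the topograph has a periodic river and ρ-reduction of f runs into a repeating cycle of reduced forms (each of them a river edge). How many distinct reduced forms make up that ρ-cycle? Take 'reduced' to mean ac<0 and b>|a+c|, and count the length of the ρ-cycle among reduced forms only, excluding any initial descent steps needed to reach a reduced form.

D = 73, ⌊√D⌋ = 8
river: ρ → (-4,3,4)
river: ρ → (4,5,-3)
river: ρ → (-3,7,2)
river: ρ → (2,5,-6)
river: ρ → (-6,7,1)
river: ρ → (1,7,-6)
river: ρ → (-6,5,2)
river: ρ → (2,7,-3)
river: ρ → (-3,5,4)
river: ρ → (4,3,-4)
river: ρ → (-4,5,3)
river: ρ → (3,7,-2)
river: ρ → (-2,5,6)
river: ρ → (6,7,-1)
river: ρ → (-1,7,6)
river: ρ → (6,5,-2)
river: ρ → (-2,7,3)
river: ρ → (3,5,-4)
ρ-cycle length = 18 (tail of 0 descent steps not counted)

18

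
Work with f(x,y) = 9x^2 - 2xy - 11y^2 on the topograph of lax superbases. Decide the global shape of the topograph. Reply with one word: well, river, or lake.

D = b²−4ac = (-2)² − 4·9·(-11) = 400
D = 20² is a perfect square ⇒ form factors over ℤ ⇒ lakes

lake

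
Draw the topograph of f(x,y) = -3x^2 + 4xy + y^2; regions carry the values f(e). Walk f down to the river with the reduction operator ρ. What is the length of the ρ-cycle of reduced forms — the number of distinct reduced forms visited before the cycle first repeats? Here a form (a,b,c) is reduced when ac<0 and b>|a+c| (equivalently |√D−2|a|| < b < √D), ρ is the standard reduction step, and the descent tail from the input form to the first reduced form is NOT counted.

D = 28, ⌊√D⌋ = 5
river: ρ → (1,4,-3)
river: ρ → (-3,2,2)
river: ρ → (2,2,-3)
river: ρ → (-3,4,1)
ρ-cycle length = 4 (tail of 0 descent steps not counted)

4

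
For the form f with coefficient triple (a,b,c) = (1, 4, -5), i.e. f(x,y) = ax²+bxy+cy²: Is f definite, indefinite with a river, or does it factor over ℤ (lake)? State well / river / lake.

D = b²−4ac = 4² − 4·1·(-5) = 36
D = 6² is a perfect square ⇒ form factors over ℤ ⇒ lakes

lake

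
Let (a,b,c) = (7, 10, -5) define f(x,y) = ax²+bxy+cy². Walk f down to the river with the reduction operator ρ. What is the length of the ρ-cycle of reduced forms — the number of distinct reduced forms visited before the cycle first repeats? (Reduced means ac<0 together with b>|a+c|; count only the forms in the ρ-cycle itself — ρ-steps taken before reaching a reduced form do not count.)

D = 240, ⌊√D⌋ = 15
river: ρ → (-5,10,7)
river: ρ → (7,4,-8)
river: ρ → (-8,12,3)
river: ρ → (3,12,-8)
river: ρ → (-8,4,7)
river: ρ → (7,10,-5)
ρ-cycle length = 6 (tail of 0 descent steps not counted)

6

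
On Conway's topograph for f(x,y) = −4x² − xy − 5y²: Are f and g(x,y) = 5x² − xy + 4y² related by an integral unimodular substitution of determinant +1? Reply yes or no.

D₁ = -79, D₂ = -79
f is negative-definite; reduce −f:
−f: reduced (well bottom): (4,1,5) with a≤c, −a<b≤a
flip sign back: reduced form of f is (-4,-1,-5)
g: flip: (5,-1,4)→(4,1,5)
g: reduced (well bottom): (4,1,5) with a≤c, −a<b≤a
reduced forms (-4, -1, -5) vs (4, 1, 5) ⇒ inequivalent

no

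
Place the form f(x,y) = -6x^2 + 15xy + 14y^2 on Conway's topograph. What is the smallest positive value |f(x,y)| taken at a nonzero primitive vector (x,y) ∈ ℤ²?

river: ρ → (14,13,-7)
river: ρ → (-7,15,12)
river: ρ → (12,9,-10)
river: ρ → (-10,11,11)
river: ρ → (11,11,-10)
river: ρ → (-10,9,12)
river: ρ → (12,15,-7)
river: ρ → (-7,13,14)
river: ρ → (14,15,-6)
river: ρ → (-6,21,5)
river: ρ → (5,19,-10)
river: ρ → (-10,21,3)
river: ρ → (3,21,-10)
river: ρ → (-10,19,5)
river: ρ → (5,21,-6)
river: ρ → (-6,15,14)
closes: descent 0, river 16
min |a| on river = 3

3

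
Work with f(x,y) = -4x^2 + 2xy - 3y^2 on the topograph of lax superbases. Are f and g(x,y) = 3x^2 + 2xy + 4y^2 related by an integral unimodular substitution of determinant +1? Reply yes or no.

D₁ = -44, D₂ = -44
f is negative-definite; reduce −f:
−f: flip: (4,-2,3)→(3,2,4)
−f: reduced (well bottom): (3,2,4) with a≤c, −a<b≤a
flip sign back: reduced form of f is (-3,-2,-4)
g: reduced (well bottom): (3,2,4) with a≤c, −a<b≤a
reduced forms (-3, -2, -4) vs (3, 2, 4) ⇒ inequivalent

no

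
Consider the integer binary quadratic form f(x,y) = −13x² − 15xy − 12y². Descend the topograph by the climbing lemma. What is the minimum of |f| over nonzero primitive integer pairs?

translate: b→-11 (≡15 mod 26), so (13,15,12)→(13,-11,10)
flip: (13,-11,10)→(10,11,13)
translate: b→-9 (≡11 mod 20), so (10,11,13)→(10,-9,12)
reduced (well bottom): (10,-9,12) with a≤c, −a<b≤a
well minimum |f| = |-10| = 10 (negative-definite)

10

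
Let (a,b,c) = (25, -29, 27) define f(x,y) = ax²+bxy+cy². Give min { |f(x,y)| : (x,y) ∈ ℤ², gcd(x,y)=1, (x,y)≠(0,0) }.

translate: b→21 (≡-29 mod 50), so (25,-29,27)→(25,21,23)
flip: (25,21,23)→(23,-21,25)
reduced (well bottom): (23,-21,25) with a≤c, −a<b≤a
well minimum = a = 23

23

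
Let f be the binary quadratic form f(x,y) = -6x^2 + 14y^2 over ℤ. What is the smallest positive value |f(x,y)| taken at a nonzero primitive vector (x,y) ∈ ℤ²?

descent: ρ → (14,0,-6)
descent: ρ → (-6,12,8)  [lands on river]
river: ρ → (8,4,-10)
river: ρ → (-10,16,2)
river: ρ → (2,16,-10)
river: ρ → (-10,4,8)
river: ρ → (8,12,-6)
closes: descent 2, river 6
min |a| on river = 2

2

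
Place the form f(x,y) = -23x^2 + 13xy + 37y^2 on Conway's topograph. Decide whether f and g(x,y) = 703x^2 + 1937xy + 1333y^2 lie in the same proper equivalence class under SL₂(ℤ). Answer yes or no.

D₁ = 3573, D₂ = 3573
river cycle of f (length 18): (-23, 59, 1), (1, 59, -23), (-23, 33, 27), (27, 21, -29), (-29, 37, 19), (19, 39, -27), (-27, 15, 31), (31, 47, -11), (-11, 41, 43), (43, 45, -9), … (8 more)
river cycle of g (length 18): (1, 59, -23), (-23, 33, 27), (27, 21, -29), (-29, 37, 19), (19, 39, -27), (-27, 15, 31), (31, 47, -11), (-11, 41, 43), (43, 45, -9), (-9, 45, 43), … (8 more)
cycles coincide ⇒ equivalent

yes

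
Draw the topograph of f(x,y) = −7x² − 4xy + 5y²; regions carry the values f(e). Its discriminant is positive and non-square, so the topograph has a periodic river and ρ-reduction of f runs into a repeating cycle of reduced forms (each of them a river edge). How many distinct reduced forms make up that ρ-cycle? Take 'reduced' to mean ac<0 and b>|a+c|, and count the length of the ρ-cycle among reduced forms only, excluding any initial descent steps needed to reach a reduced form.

D = 156, ⌊√D⌋ = 12
descent: ρ → (5,4,-7)  [lands on river]
river: ρ → (-7,10,2)
river: ρ → (2,10,-7)
river: ρ → (-7,4,5)
river: ρ → (5,6,-6)
river: ρ → (-6,6,5)
ρ-cycle length = 6 (tail of 1 descent step not counted)

6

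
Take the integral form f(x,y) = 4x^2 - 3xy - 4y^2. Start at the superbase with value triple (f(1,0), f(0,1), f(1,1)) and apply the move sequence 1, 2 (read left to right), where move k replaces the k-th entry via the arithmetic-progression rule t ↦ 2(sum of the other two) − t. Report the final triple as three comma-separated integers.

start (4,-4,-3) = (f(1,0),f(0,1),f(1,1))
replace slot 1: 2·((-4)+(-3)) − 4 = -18 → (-18,-4,-3)
replace slot 2: 2·((-18)+(-3)) − (-4) = -38 → (-18,-38,-3)

-18,-38,-3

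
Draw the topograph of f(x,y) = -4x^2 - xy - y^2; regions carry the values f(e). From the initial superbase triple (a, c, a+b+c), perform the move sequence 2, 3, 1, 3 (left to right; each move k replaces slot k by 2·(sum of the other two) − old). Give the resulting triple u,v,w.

start (-4,-1,-6) = (f(1,0),f(0,1),f(1,1))
replace slot 2: 2·((-4)+(-6)) − (-1) = -19 → (-4,-19,-6)
replace slot 3: 2·((-4)+(-19)) − (-6) = -40 → (-4,-19,-40)
replace slot 1: 2·((-19)+(-40)) − (-4) = -114 → (-114,-19,-40)
replace slot 3: 2·((-114)+(-19)) − (-40) = -226 → (-114,-19,-226)

-114,-19,-226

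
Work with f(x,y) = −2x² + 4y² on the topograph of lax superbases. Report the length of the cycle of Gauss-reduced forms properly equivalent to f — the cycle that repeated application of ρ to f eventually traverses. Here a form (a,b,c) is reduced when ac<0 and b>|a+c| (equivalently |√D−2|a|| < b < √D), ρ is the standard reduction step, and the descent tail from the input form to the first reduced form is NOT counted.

D = 32, ⌊√D⌋ = 5
descent: ρ → (4,0,-2)
descent: ρ → (-2,4,2)  [lands on river]
river: ρ → (2,4,-2)
ρ-cycle length = 2 (tail of 2 descent steps not counted)

2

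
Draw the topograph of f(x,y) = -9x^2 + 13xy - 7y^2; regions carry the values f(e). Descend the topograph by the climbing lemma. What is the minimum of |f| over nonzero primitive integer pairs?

translate: b→5 (≡-13 mod 18), so (9,-13,7)→(9,5,3)
flip: (9,5,3)→(3,-5,9)
translate: b→1 (≡-5 mod 6), so (3,-5,9)→(3,1,7)
reduced (well bottom): (3,1,7) with a≤c, −a<b≤a
well minimum |f| = |-3| = 3 (negative-definite)

3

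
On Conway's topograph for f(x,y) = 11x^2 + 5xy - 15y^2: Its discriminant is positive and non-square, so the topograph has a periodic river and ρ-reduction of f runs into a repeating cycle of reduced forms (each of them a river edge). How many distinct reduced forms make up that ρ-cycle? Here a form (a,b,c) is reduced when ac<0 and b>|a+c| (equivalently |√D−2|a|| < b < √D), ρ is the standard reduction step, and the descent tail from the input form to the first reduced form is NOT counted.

D = 685, ⌊√D⌋ = 26
river: ρ → (-15,25,1)
river: ρ → (1,25,-15)
river: ρ → (-15,5,11)
river: ρ → (11,17,-9)
river: ρ → (-9,19,9)
river: ρ → (9,17,-11)
river: ρ → (-11,5,15)
river: ρ → (15,25,-1)
river: ρ → (-1,25,15)
river: ρ → (15,5,-11)
river: ρ → (-11,17,9)
river: ρ → (9,19,-9)
river: ρ → (-9,17,11)
river: ρ → (11,5,-15)
ρ-cycle length = 14 (tail of 0 descent steps not counted)

14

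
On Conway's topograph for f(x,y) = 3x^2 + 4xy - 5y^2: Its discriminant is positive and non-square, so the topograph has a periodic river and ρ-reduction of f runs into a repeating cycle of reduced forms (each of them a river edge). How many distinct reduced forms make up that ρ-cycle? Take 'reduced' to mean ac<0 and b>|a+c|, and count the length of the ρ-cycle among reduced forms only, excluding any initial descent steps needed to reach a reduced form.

D = 76, ⌊√D⌋ = 8
river: ρ → (-5,6,2)
river: ρ → (2,6,-5)
river: ρ → (-5,4,3)
river: ρ → (3,8,-1)
river: ρ → (-1,8,3)
river: ρ → (3,4,-5)
ρ-cycle length = 6 (tail of 0 descent steps not counted)

6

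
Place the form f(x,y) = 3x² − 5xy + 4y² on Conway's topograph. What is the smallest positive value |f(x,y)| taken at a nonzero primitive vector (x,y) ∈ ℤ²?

translate: b→1 (≡-5 mod 6), so (3,-5,4)→(3,1,2)
flip: (3,1,2)→(2,-1,3)
reduced (well bottom): (2,-1,3) with a≤c, −a<b≤a
well minimum = a = 2

2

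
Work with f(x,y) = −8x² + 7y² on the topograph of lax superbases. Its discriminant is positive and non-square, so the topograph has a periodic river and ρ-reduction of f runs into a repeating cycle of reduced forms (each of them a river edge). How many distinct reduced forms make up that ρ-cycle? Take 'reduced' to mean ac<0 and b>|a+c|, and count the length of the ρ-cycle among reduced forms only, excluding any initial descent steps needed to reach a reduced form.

D = 224, ⌊√D⌋ = 14
descent: ρ → (7,14,-1)  [lands on river]
river: ρ → (-1,14,7)
ρ-cycle length = 2 (tail of 1 descent step not counted)

2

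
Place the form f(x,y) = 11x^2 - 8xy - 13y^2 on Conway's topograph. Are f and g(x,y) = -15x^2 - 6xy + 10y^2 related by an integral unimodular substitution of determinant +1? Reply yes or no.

D₁ = 636, D₂ = 636
river cycle of f (length 10): (-13, 8, 11), (11, 14, -10), (-10, 6, 15), (15, 24, -1), (-1, 24, 15), (15, 6, -10), (-10, 14, 11), (11, 8, -13), (-13, 18, 6), (6, 18, -13)
river cycle of g (length 10): (10, 6, -15), (-15, 24, 1), (1, 24, -15), (-15, 6, 10), (10, 14, -11), (-11, 8, 13), (13, 18, -6), (-6, 18, 13), (13, 8, -11), (-11, 14, 10)
cycles differ ⇒ inequivalent

no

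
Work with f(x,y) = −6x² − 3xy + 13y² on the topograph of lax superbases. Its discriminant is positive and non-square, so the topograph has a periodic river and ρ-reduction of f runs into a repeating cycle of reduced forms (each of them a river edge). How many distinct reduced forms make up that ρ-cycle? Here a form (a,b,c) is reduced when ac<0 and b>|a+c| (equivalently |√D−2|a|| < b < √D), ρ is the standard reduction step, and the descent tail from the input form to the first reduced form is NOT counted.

D = 321, ⌊√D⌋ = 17
descent: ρ → (13,3,-6)
descent: ρ → (-6,9,10)  [lands on river]
river: ρ → (10,11,-5)
river: ρ → (-5,9,12)
river: ρ → (12,15,-2)
river: ρ → (-2,17,4)
river: ρ → (4,15,-6)
ρ-cycle length = 6 (tail of 2 descent steps not counted)

6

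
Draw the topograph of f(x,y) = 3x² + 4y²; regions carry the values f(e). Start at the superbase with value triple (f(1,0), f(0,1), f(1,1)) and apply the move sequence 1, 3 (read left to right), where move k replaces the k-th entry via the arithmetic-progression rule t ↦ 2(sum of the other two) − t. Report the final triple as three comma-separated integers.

start (3,4,7) = (f(1,0),f(0,1),f(1,1))
replace slot 1: 2·(4+7) − 3 = 19 → (19,4,7)
replace slot 3: 2·(19+4) − 7 = 39 → (19,4,39)

19,4,39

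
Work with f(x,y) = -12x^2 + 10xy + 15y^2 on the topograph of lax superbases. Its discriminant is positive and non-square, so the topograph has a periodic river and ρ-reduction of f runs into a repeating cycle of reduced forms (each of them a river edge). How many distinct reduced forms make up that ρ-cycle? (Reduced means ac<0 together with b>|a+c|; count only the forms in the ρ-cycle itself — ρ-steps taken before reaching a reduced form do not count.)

D = 820, ⌊√D⌋ = 28
river: ρ → (15,20,-7)
river: ρ → (-7,22,12)
river: ρ → (12,26,-3)
river: ρ → (-3,28,3)
river: ρ → (3,26,-12)
river: ρ → (-12,22,7)
river: ρ → (7,20,-15)
river: ρ → (-15,10,12)
river: ρ → (12,14,-13)
river: ρ → (-13,12,13)
river: ρ → (13,14,-12)
river: ρ → (-12,10,15)
ρ-cycle length = 12 (tail of 0 descent steps not counted)

12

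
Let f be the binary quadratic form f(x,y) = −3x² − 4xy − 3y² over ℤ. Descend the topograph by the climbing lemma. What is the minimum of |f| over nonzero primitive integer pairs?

translate: b→-2 (≡4 mod 6), so (3,4,3)→(3,-2,2)
flip: (3,-2,2)→(2,2,3)
reduced (well bottom): (2,2,3) with a≤c, −a<b≤a
well minimum |f| = |-2| = 2 (negative-definite)

2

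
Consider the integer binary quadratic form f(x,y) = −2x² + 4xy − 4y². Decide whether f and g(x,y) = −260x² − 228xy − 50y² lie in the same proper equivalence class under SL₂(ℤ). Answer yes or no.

D₁ = -16, D₂ = -16
f is negative-definite; reduce −f:
−f: translate: b→0 (≡-4 mod 4), so (2,-4,4)→(2,0,2)
−f: reduced (well bottom): (2,0,2) with a≤c, −a<b≤a
flip sign back: reduced form of f is (-2,0,-2)
g is negative-definite; reduce −g:
−g: flip: (260,228,50)→(50,-228,260)
−g: translate: b→-28 (≡-228 mod 100), so (50,-228,260)→(50,-28,4)
−g: flip: (50,-28,4)→(4,28,50)
−g: translate: b→4 (≡28 mod 8), so (4,28,50)→(4,4,2)
−g: flip: (4,4,2)→(2,-4,4)
−g: translate: b→0 (≡-4 mod 4), so (2,-4,4)→(2,0,2)
−g: reduced (well bottom): (2,0,2) with a≤c, −a<b≤a
flip sign back: reduced form of g is (-2,0,-2)
reduced forms (-2, 0, -2) vs (-2, 0, -2) ⇒ equivalent

yes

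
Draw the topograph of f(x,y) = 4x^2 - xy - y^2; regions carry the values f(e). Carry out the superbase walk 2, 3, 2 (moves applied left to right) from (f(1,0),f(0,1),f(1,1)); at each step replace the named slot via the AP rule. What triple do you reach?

start (4,-1,2) = (f(1,0),f(0,1),f(1,1))
replace slot 2: 2·(4+2) − (-1) = 13 → (4,13,2)
replace slot 3: 2·(4+13) − 2 = 32 → (4,13,32)
replace slot 2: 2·(4+32) − 13 = 59 → (4,59,32)

4,59,32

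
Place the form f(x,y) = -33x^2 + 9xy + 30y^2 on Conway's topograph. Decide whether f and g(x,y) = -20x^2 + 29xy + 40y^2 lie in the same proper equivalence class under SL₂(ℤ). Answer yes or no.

D₁ = 4041, D₂ = 4041
river cycle of f (length 38): (30, 51, -12), (-12, 45, 42), (42, 39, -15), (-15, 51, 24), (24, 45, -21), (-21, 39, 30), (30, 21, -30), (-30, 39, 21), (21, 45, -24), (-24, 51, 15), … (28 more)
river cycle of g (length 68): (40, 51, -9), (-9, 57, 22), (22, 31, -35), (-35, 39, 18), (18, 33, -41), (-41, 49, 10), (10, 51, -36), (-36, 21, 25), (25, 29, -32), (-32, 35, 22), … (58 more)
cycles differ ⇒ inequivalent

no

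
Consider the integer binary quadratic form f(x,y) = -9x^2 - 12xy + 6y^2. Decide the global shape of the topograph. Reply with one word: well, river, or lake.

D = b²−4ac = (-12)² − 4·(-9)·6 = 360
D > 0 non-square ⇒ indefinite ⇒ periodic river

river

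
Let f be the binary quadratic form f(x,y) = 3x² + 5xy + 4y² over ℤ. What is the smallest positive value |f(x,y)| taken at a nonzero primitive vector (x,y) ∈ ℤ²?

translate: b→-1 (≡5 mod 6), so (3,5,4)→(3,-1,2)
flip: (3,-1,2)→(2,1,3)
reduced (well bottom): (2,1,3) with a≤c, −a<b≤a
well minimum = a = 2

2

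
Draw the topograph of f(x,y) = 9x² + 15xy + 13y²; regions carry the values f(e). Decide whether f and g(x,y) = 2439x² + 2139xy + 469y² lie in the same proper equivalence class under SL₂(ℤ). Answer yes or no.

D₁ = -243, D₂ = -243
f: translate: b→-3 (≡15 mod 18), so (9,15,13)→(9,-3,7)
f: flip: (9,-3,7)→(7,3,9)
f: reduced (well bottom): (7,3,9) with a≤c, −a<b≤a
g: flip: (2439,2139,469)→(469,-2139,2439)
g: translate: b→-263 (≡-2139 mod 938), so (469,-2139,2439)→(469,-263,37)
g: flip: (469,-263,37)→(37,263,469)
g: translate: b→-33 (≡263 mod 74), so (37,263,469)→(37,-33,9)
g: flip: (37,-33,9)→(9,33,37)
g: translate: b→-3 (≡33 mod 18), so (9,33,37)→(9,-3,7)
g: flip: (9,-3,7)→(7,3,9)
g: reduced (well bottom): (7,3,9) with a≤c, −a<b≤a
reduced forms (7, 3, 9) vs (7, 3, 9) ⇒ equivalent

yes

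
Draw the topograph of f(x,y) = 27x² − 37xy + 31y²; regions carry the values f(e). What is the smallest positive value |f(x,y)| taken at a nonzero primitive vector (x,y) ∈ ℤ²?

translate: b→17 (≡-37 mod 54), so (27,-37,31)→(27,17,21)
flip: (27,17,21)→(21,-17,27)
reduced (well bottom): (21,-17,27) with a≤c, −a<b≤a
well minimum = a = 21

21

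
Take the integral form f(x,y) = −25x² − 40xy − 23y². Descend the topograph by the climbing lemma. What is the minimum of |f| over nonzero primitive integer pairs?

translate: b→-10 (≡40 mod 50), so (25,40,23)→(25,-10,8)
flip: (25,-10,8)→(8,10,25)
translate: b→-6 (≡10 mod 16), so (8,10,25)→(8,-6,23)
reduced (well bottom): (8,-6,23) with a≤c, −a<b≤a
well minimum |f| = |-8| = 8 (negative-definite)

8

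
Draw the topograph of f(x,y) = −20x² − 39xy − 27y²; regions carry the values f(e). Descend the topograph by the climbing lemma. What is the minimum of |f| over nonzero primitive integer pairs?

translate: b→-1 (≡39 mod 40), so (20,39,27)→(20,-1,8)
flip: (20,-1,8)→(8,1,20)
reduced (well bottom): (8,1,20) with a≤c, −a<b≤a
well minimum |f| = |-8| = 8 (negative-definite)

8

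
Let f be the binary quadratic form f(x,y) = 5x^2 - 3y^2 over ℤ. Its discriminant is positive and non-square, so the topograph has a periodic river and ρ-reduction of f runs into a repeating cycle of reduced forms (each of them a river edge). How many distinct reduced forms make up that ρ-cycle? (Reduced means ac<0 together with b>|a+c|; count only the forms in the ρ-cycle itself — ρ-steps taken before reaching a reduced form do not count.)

D = 60, ⌊√D⌋ = 7
descent: ρ → (-3,6,2)  [lands on river]
river: ρ → (2,6,-3)
ρ-cycle length = 2 (tail of 1 descent step not counted)

2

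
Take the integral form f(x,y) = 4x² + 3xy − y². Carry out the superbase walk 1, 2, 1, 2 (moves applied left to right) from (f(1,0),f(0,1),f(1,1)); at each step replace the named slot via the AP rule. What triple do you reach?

start (4,-1,6) = (f(1,0),f(0,1),f(1,1))
replace slot 1: 2·((-1)+6) − 4 = 6 → (6,-1,6)
replace slot 2: 2·(6+6) − (-1) = 25 → (6,25,6)
replace slot 1: 2·(25+6) − 6 = 56 → (56,25,6)
replace slot 2: 2·(56+6) − 25 = 99 → (56,99,6)

56,99,6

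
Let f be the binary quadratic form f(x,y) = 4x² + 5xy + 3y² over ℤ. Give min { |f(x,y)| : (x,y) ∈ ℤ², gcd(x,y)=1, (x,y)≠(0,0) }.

translate: b→-3 (≡5 mod 8), so (4,5,3)→(4,-3,2)
flip: (4,-3,2)→(2,3,4)
translate: b→-1 (≡3 mod 4), so (2,3,4)→(2,-1,3)
reduced (well bottom): (2,-1,3) with a≤c, −a<b≤a
well minimum = a = 2

2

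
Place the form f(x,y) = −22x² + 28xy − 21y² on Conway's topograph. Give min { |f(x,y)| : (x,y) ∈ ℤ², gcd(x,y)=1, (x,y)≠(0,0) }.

translate: b→16 (≡-28 mod 44), so (22,-28,21)→(22,16,15)
flip: (22,16,15)→(15,-16,22)
translate: b→14 (≡-16 mod 30), so (15,-16,22)→(15,14,21)
reduced (well bottom): (15,14,21) with a≤c, −a<b≤a
well minimum |f| = |-15| = 15 (negative-definite)

15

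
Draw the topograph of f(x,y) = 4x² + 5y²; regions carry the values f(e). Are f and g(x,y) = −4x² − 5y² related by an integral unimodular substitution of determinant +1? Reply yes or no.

D₁ = -80, D₂ = -80
f: reduced (well bottom): (4,0,5) with a≤c, −a<b≤a
g is negative-definite; reduce −g:
−g: reduced (well bottom): (4,0,5) with a≤c, −a<b≤a
flip sign back: reduced form of g is (-4,0,-5)
reduced forms (4, 0, 5) vs (-4, 0, -5) ⇒ inequivalent

no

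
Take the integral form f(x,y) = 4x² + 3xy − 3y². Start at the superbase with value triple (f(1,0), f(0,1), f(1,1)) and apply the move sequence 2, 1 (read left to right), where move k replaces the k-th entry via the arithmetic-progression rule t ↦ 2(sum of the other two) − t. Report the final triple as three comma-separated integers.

start (4,-3,4) = (f(1,0),f(0,1),f(1,1))
replace slot 2: 2·(4+4) − (-3) = 19 → (4,19,4)
replace slot 1: 2·(19+4) − 4 = 42 → (42,19,4)

42,19,4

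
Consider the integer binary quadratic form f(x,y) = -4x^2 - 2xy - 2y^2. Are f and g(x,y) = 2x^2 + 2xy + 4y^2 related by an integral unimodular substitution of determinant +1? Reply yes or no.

D₁ = -28, D₂ = -28
f is negative-definite; reduce −f:
−f: flip: (4,2,2)→(2,-2,4)
−f: translate: b→2 (≡-2 mod 4), so (2,-2,4)→(2,2,4)
−f: reduced (well bottom): (2,2,4) with a≤c, −a<b≤a
flip sign back: reduced form of f is (-2,-2,-4)
g: reduced (well bottom): (2,2,4) with a≤c, −a<b≤a
reduced forms (-2, -2, -4) vs (2, 2, 4) ⇒ inequivalent

no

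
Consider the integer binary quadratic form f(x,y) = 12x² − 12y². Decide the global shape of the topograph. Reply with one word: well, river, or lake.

D = b²−4ac = 0² − 4·12·(-12) = 576
D = 24² is a perfect square ⇒ form factors over ℤ ⇒ lakes

lake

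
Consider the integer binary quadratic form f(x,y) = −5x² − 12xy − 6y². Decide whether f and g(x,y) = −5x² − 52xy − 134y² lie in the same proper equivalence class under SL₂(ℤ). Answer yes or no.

D₁ = 24, D₂ = 24
river cycle of f (length 2): (1, 4, -2), (-2, 4, 1)
river cycle of g (length 2): (1, 4, -2), (-2, 4, 1)
cycles coincide ⇒ equivalent

yes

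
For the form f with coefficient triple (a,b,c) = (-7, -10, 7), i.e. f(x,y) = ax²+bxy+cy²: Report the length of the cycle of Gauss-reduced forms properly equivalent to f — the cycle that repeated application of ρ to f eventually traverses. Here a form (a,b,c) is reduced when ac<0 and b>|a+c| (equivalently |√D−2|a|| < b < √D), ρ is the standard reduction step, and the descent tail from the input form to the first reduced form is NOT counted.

D = 296, ⌊√D⌋ = 17
descent: ρ → (7,10,-7)  [lands on river]
river: ρ → (-7,4,10)
river: ρ → (10,16,-1)
river: ρ → (-1,16,10)
river: ρ → (10,4,-7)
river: ρ → (-7,10,7)
river: ρ → (7,4,-10)
river: ρ → (-10,16,1)
river: ρ → (1,16,-10)
river: ρ → (-10,4,7)
ρ-cycle length = 10 (tail of 1 descent step not counted)

10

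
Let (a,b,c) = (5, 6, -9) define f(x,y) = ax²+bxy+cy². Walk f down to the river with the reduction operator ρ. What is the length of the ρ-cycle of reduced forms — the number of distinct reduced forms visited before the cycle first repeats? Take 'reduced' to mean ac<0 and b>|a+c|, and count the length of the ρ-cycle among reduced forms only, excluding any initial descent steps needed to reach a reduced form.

D = 216, ⌊√D⌋ = 14
river: ρ → (-9,12,2)
river: ρ → (2,12,-9)
river: ρ → (-9,6,5)
river: ρ → (5,14,-1)
river: ρ → (-1,14,5)
river: ρ → (5,6,-9)
ρ-cycle length = 6 (tail of 0 descent steps not counted)

6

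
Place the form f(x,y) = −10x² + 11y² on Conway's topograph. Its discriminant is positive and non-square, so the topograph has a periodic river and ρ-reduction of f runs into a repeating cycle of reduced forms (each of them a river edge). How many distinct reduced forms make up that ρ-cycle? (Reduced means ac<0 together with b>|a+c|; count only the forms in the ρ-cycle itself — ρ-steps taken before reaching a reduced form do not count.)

D = 440, ⌊√D⌋ = 20
descent: ρ → (11,0,-10)
descent: ρ → (-10,20,1)  [lands on river]
river: ρ → (1,20,-10)
ρ-cycle length = 2 (tail of 2 descent steps not counted)

2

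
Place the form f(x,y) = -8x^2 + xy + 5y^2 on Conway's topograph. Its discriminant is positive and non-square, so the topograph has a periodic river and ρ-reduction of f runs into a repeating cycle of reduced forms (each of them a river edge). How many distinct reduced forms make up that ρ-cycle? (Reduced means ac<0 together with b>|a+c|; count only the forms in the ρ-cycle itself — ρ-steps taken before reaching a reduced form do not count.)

D = 161, ⌊√D⌋ = 12
descent: ρ → (5,9,-4)  [lands on river]
river: ρ → (-4,7,7)
river: ρ → (7,7,-4)
river: ρ → (-4,9,5)
river: ρ → (5,11,-2)
river: ρ → (-2,9,10)
river: ρ → (10,11,-1)
river: ρ → (-1,11,10)
river: ρ → (10,9,-2)
river: ρ → (-2,11,5)
ρ-cycle length = 10 (tail of 1 descent step not counted)

10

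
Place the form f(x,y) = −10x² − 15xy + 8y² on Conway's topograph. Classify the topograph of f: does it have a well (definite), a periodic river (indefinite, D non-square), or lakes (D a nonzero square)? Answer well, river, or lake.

D = b²−4ac = (-15)² − 4·(-10)·8 = 545
D > 0 non-square ⇒ indefinite ⇒ periodic river

river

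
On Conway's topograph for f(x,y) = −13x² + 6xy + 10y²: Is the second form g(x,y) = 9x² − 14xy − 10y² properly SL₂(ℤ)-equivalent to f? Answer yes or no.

D₁ = 556, D₂ = 556
river cycle of f (length 18): (10, 14, -9), (-9, 22, 2), (2, 22, -9), (-9, 14, 10), (10, 6, -13), (-13, 20, 3), (3, 22, -6), (-6, 14, 15), (15, 16, -5), (-5, 14, 18), … (8 more)
river cycle of g (length 18): (-10, 14, 9), (9, 22, -2), (-2, 22, 9), (9, 14, -10), (-10, 6, 13), (13, 20, -3), (-3, 22, 6), (6, 14, -15), (-15, 16, 5), (5, 14, -18), … (8 more)
cycles differ ⇒ inequivalent

no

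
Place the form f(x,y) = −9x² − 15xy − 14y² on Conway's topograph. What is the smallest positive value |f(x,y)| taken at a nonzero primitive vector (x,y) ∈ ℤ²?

translate: b→-3 (≡15 mod 18), so (9,15,14)→(9,-3,8)
flip: (9,-3,8)→(8,3,9)
reduced (well bottom): (8,3,9) with a≤c, −a<b≤a
well minimum |f| = |-8| = 8 (negative-definite)

8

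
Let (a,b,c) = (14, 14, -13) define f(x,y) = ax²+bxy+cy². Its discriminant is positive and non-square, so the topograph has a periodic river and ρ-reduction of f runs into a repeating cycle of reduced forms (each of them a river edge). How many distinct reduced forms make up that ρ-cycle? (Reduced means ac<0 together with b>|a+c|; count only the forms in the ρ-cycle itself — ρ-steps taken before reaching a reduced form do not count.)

D = 924, ⌊√D⌋ = 30
river: ρ → (-13,12,15)
river: ρ → (15,18,-10)
river: ρ → (-10,22,11)
river: ρ → (11,22,-10)
river: ρ → (-10,18,15)
river: ρ → (15,12,-13)
river: ρ → (-13,14,14)
river: ρ → (14,14,-13)
ρ-cycle length = 8 (tail of 0 descent steps not counted)

8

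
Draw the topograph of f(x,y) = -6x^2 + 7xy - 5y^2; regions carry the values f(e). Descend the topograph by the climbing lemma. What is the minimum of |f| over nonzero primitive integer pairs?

translate: b→5 (≡-7 mod 12), so (6,-7,5)→(6,5,4)
flip: (6,5,4)→(4,-5,6)
translate: b→3 (≡-5 mod 8), so (4,-5,6)→(4,3,5)
reduced (well bottom): (4,3,5) with a≤c, −a<b≤a
well minimum |f| = |-4| = 4 (negative-definite)

4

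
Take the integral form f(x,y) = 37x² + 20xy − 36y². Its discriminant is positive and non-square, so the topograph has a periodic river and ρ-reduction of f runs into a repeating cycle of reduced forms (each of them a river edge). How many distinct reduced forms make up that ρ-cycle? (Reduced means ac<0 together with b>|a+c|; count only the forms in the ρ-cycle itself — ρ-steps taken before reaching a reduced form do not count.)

D = 5728, ⌊√D⌋ = 75
river: ρ → (-36,52,21)
river: ρ → (21,74,-3)
river: ρ → (-3,70,69)
river: ρ → (69,68,-4)
river: ρ → (-4,68,69)
river: ρ → (69,70,-3)
river: ρ → (-3,74,21)
river: ρ → (21,52,-36)
river: ρ → (-36,20,37)
river: ρ → (37,54,-19)
river: ρ → (-19,60,28)
river: ρ → (28,52,-27)
river: ρ → (-27,56,24)
river: ρ → (24,40,-43)
river: ρ → (-43,46,21)
river: ρ → (21,38,-51)
river: ρ → (-51,64,8)
river: ρ → (8,64,-51)
river: ρ → (-51,38,21)
river: ρ → (21,46,-43)
river: ρ → (-43,40,24)
river: ρ → (24,56,-27)
river: ρ → (-27,52,28)
river: ρ → (28,60,-19)
river: ρ → (-19,54,37)
river: ρ → (37,20,-36)
ρ-cycle length = 26 (tail of 0 descent steps not counted)

26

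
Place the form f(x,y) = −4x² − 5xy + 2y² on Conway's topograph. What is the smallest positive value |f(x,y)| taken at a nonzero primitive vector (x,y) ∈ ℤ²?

descent: ρ → (2,5,-4)  [lands on river]
river: ρ → (-4,3,3)
river: ρ → (3,3,-4)
river: ρ → (-4,5,2)
river: ρ → (2,7,-1)
river: ρ → (-1,7,2)
closes: descent 1, river 6
min |a| on river = 1

1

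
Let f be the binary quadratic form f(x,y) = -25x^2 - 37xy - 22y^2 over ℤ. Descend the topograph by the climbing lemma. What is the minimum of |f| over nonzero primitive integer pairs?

translate: b→-13 (≡37 mod 50), so (25,37,22)→(25,-13,10)
flip: (25,-13,10)→(10,13,25)
translate: b→-7 (≡13 mod 20), so (10,13,25)→(10,-7,22)
reduced (well bottom): (10,-7,22) with a≤c, −a<b≤a
well minimum |f| = |-10| = 10 (negative-definite)

10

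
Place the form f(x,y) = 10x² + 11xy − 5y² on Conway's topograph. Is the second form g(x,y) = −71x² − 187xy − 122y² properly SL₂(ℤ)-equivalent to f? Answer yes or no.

D₁ = 321, D₂ = 321
river cycle of f (length 6): (-5, 9, 12), (12, 15, -2), (-2, 17, 4), (4, 15, -6), (-6, 9, 10), (10, 11, -5)
river cycle of g (length 6): (-6, 9, 10), (10, 11, -5), (-5, 9, 12), (12, 15, -2), (-2, 17, 4), (4, 15, -6)
cycles coincide ⇒ equivalent

yes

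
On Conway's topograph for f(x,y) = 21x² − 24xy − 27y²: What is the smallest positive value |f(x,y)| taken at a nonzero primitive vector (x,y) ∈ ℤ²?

descent: ρ → (-27,24,21)  [lands on river]
river: ρ → (21,18,-30)
river: ρ → (-30,42,9)
river: ρ → (9,48,-15)
river: ρ → (-15,42,18)
river: ρ → (18,30,-27)
closes: descent 1, river 6
min |a| on river = 9

9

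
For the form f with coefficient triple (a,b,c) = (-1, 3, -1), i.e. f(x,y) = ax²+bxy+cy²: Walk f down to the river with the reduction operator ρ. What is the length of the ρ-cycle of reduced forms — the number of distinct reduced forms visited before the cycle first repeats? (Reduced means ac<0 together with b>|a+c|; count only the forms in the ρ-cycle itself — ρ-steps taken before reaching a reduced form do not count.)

D = 5, ⌊√D⌋ = 2
descent: ρ → (-1,1,1)  [lands on river]
river: ρ → (1,1,-1)
ρ-cycle length = 2 (tail of 1 descent step not counted)

2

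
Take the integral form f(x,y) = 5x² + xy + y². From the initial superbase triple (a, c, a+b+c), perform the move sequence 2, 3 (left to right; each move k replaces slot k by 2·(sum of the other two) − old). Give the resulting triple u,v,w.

start (5,1,7) = (f(1,0),f(0,1),f(1,1))
replace slot 2: 2·(5+7) − 1 = 23 → (5,23,7)
replace slot 3: 2·(5+23) − 7 = 49 → (5,23,49)

5,23,49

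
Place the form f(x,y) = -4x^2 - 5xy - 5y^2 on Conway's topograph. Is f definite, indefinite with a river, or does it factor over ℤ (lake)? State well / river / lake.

D = b²−4ac = (-5)² − 4·(-4)·(-5) = -55
D < 0 ⇒ definite ⇒ every region one sign ⇒ single well

well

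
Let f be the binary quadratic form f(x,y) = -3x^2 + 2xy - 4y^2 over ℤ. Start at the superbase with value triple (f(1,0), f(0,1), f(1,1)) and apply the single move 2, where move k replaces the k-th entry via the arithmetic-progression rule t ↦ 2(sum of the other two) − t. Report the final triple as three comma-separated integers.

start (-3,-4,-5) = (f(1,0),f(0,1),f(1,1))
replace slot 2: 2·((-3)+(-5)) − (-4) = -12 → (-3,-12,-5)

-3,-12,-5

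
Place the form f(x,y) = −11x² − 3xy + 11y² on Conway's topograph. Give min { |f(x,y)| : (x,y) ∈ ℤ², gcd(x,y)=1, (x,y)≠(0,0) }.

descent: ρ → (11,3,-11)  [lands on river]
river: ρ → (-11,19,3)
river: ρ → (3,17,-17)
river: ρ → (-17,17,3)
river: ρ → (3,19,-11)
river: ρ → (-11,3,11)
river: ρ → (11,19,-3)
river: ρ → (-3,17,17)
river: ρ → (17,17,-3)
river: ρ → (-3,19,11)
closes: descent 1, river 10
min |a| on river = 3

3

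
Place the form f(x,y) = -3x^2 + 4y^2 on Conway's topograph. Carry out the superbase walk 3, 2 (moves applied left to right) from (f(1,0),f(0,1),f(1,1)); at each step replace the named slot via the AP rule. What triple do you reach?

start (-3,4,1) = (f(1,0),f(0,1),f(1,1))
replace slot 3: 2·((-3)+4) − 1 = 1 → (-3,4,1)
replace slot 2: 2·((-3)+1) − 4 = -8 → (-3,-8,1)

-3,-8,1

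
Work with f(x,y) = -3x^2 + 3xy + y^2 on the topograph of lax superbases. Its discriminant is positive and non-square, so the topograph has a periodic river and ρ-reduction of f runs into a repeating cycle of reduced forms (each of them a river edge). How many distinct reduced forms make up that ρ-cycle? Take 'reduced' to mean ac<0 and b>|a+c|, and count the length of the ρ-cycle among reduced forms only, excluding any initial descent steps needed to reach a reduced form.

D = 21, ⌊√D⌋ = 4
river: ρ → (1,3,-3)
river: ρ → (-3,3,1)
ρ-cycle length = 2 (tail of 0 descent steps not counted)

2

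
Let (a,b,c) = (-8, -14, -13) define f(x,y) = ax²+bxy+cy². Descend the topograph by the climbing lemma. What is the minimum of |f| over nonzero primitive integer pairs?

translate: b→-2 (≡14 mod 16), so (8,14,13)→(8,-2,7)
flip: (8,-2,7)→(7,2,8)
reduced (well bottom): (7,2,8) with a≤c, −a<b≤a
well minimum |f| = |-7| = 7 (negative-definite)

7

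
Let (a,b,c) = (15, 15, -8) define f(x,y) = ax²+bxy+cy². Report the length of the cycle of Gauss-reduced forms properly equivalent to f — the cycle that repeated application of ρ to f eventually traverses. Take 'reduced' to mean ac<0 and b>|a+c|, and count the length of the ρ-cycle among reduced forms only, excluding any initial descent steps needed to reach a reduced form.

D = 705, ⌊√D⌋ = 26
river: ρ → (-8,17,13)
river: ρ → (13,9,-12)
river: ρ → (-12,15,10)
river: ρ → (10,25,-2)
river: ρ → (-2,23,22)
river: ρ → (22,21,-3)
river: ρ → (-3,21,22)
river: ρ → (22,23,-2)
river: ρ → (-2,25,10)
river: ρ → (10,15,-12)
river: ρ → (-12,9,13)
river: ρ → (13,17,-8)
river: ρ → (-8,15,15)
river: ρ → (15,15,-8)
ρ-cycle length = 14 (tail of 0 descent steps not counted)

14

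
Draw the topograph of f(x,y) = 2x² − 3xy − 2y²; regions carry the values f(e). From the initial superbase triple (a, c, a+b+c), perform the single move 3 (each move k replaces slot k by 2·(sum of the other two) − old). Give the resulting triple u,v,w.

start (2,-2,-3) = (f(1,0),f(0,1),f(1,1))
replace slot 3: 2·(2+(-2)) − (-3) = 3 → (2,-2,3)

2,-2,3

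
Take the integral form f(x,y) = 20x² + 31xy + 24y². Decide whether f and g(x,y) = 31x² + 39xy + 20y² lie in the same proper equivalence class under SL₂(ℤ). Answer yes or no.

D₁ = -959, D₂ = -959
f: translate: b→-9 (≡31 mod 40), so (20,31,24)→(20,-9,13)
f: flip: (20,-9,13)→(13,9,20)
f: reduced (well bottom): (13,9,20) with a≤c, −a<b≤a
g: translate: b→-23 (≡39 mod 62), so (31,39,20)→(31,-23,12)
g: flip: (31,-23,12)→(12,23,31)
g: translate: b→-1 (≡23 mod 24), so (12,23,31)→(12,-1,20)
g: reduced (well bottom): (12,-1,20) with a≤c, −a<b≤a
reduced forms (13, 9, 20) vs (12, -1, 20) ⇒ inequivalent

no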